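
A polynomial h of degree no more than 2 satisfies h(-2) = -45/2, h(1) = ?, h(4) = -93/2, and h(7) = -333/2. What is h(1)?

3/2

The 3 known points determine the degree-2 polynomial uniquely.
Write h(n) = an^2 + bn + c. Substituting each data point gives a linear system:
  4a - 2b + c = -45/2
  16a + 4b + c = -93/2
  49a + 7b + c = -333/2
Solving the system yields a = -4, b = 4, c = 3/2.
So h(n) = -4n^2 + 4n + 3/2.
Then h(1) = 3/2.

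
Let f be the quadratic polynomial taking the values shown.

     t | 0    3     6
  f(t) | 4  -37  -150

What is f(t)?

f(t) = -4t^2 - (5/3)t + 4

Using the Lagrange interpolation formula with nodes 0, 3, 6:
  L_0(t) = (t - 3)(t - 6) / 18
  L_1(t) = t(t - 6) / -9
  L_2(t) = t(t - 3) / 18
Then f(t) = 4·L_0(t) - 37·L_1(t) - 150·L_2(t).
Expanding and collecting terms gives f(t) = -4t^2 - (5/3)t + 4.
Check: f(3) = -37. ✓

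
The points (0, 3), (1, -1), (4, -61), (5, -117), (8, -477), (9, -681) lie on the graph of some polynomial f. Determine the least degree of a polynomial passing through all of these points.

Divided differences on the nodes 0, 1, 4, 5, 8, 9:
  order 0: 3  -1  -61  -117  -477  -681
  order 1: -4  -20  -56  -120  -204
  order 2: -4  -9  -16  -21
  order 3: -1  -1  -1
  order 4: 0  0
  order 5: 0
The order-3 divided differences are all -1 (nonzero) and every higher order vanishes, so the data lies on a polynomial of degree exactly 3.

3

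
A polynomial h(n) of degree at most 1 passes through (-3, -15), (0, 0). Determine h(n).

Using the Lagrange interpolation formula with nodes -3, 0:
  L_0(n) = n / -3
  L_1(n) = (n + 3) / 3
Then h(n) = -15·L_0(n) + 0·L_1(n).
Expanding and collecting terms gives h(n) = 5n.
Check: h(0) = 0. ✓

h(n) = 5n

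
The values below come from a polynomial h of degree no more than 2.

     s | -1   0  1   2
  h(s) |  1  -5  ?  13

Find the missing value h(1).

On equispaced nodes a degree-2 polynomial has vanishing third forward difference, so
  - h(-1) + 3·h(0) - 3·h(1) + h(2) = 0.
Substituting the known values and solving for h(1):
  -3·h(1) = 3
  h(1) = -1.

-1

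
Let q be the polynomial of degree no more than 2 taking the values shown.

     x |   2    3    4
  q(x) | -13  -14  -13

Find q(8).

11

Write q(x) = ax^2 + bx + c. Substituting each data point gives a linear system:
  4a + 2b + c = -13
  9a + 3b + c = -14
  16a + 4b + c = -13
Solving the system yields a = 1, b = -6, c = -5.
So q(x) = x² - 6x - 5.
Then q(8) = 11.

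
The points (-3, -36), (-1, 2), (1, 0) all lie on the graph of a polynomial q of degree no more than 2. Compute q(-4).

-70

Forward differences of the values at n = -3, -1, 1:
  q  : -36  2  0
  Δ  : 38  -2
  Δ^2: -40
The second differences are constant, confirming degree 2.
Interpolating (Newton forward form) and evaluating at n = -4 gives q(-4) = -70.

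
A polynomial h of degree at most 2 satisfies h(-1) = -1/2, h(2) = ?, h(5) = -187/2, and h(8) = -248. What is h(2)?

The 3 known points determine the degree-2 polynomial uniquely.
Write h(n) = an^2 + bn + c. Substituting each data point gives a linear system:
  a - b + c = -1/2
  25a + 5b + c = -187/2
  64a + 8b + c = -248
Solving the system yields a = -4, b = 1/2, c = 4.
So h(n) = -4n^2 + (1/2)n + 4.
Then h(2) = -11.

-11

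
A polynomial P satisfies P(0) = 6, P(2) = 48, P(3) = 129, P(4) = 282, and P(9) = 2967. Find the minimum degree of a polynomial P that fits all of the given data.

Divided differences on the nodes 0, 2, 3, 4, 9:
  order 0: 6  48  129  282  2967
  order 1: 21  81  153  537
  order 2: 20  36  64
  order 3: 4  4
  order 4: 0
The order-3 divided differences are all 4 (nonzero) and every higher order vanishes, so the data lies on a polynomial of degree exactly 3.

3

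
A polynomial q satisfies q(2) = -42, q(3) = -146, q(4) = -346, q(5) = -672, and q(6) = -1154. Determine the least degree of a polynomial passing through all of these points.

3

Forward differences of the values at u = 2, 3, 4, 5, 6:
  q  : -42  -146  -346  -672  -1154
  Δ  : -104  -200  -326  -482
  Δ^2: -96  -126  -156
  Δ^3: -30  -30
  Δ^4: 0
The third differences are constant (-30) and nonzero, while all higher differences vanish, so the minimal degree is 3.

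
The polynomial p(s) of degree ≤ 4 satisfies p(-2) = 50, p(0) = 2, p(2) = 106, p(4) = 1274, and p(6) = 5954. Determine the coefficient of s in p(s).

2

Write p(s) = as^4 + bs^3 + cs^2 + ds + e. Substituting each data point gives a linear system:
  16a - 8b + 4c - 2d + e = 50
  e = 2
  16a + 8b + 4c + 2d + e = 106
  256a + 64b + 16c + 4d + e = 1274
  1296a + 216b + 36c + 6d + e = 5954
Solving the system yields a = 4, b = 3, c = 3, d = 2, e = 2.
So p(s) = 4s^4 + 3s^3 + 3s^2 + 2s + 2.
The coefficient of s is 2.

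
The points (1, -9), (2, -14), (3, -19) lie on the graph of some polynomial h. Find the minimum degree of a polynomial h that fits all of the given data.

1

Forward differences of the values at s = 1, 2, 3:
  h  : -9  -14  -19
  Δ  : -5  -5
  Δ^2: 0
The first differences are constant (-5) and nonzero, while all higher differences vanish, so the minimal degree is 1.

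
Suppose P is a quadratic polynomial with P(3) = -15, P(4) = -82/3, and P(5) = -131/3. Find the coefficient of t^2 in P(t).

-2

Write P(t) = at^2 + bt + c. Substituting each data point gives a linear system:
  9a + 3b + c = -15
  16a + 4b + c = -82/3
  25a + 5b + c = -131/3
Solving the system yields a = -2, b = 5/3, c = -2.
So P(t) = -2t^2 + (5/3)t - 2.
The leading coefficient is -2.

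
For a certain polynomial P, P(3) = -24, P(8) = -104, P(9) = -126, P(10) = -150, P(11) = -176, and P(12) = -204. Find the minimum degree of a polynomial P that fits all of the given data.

Divided differences on the nodes 3, 8, 9, 10, 11, 12:
  order 0: -24  -104  -126  -150  -176  -204
  order 1: -16  -22  -24  -26  -28
  order 2: -1  -1  -1  -1
  order 3: 0  0  0
  order 4: 0  0
  order 5: 0
The order-2 divided differences are all -1 (nonzero) and every higher order vanishes, so the data lies on a polynomial of degree exactly 2.

2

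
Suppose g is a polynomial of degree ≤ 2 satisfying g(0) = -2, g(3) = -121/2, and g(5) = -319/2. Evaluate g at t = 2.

-29

Using the Lagrange interpolation formula with nodes 0, 3, 5:
  L_0(t) = (t - 3)(t - 5) / 15
  L_1(t) = t(t - 5) / -6
  L_2(t) = t(t - 3) / 10
Then g(t) = -2·L_0(t) - 121/2·L_1(t) - 319/2·L_2(t).
Expanding and collecting terms gives g(t) = -6t^2 - (3/2)t - 2.
Evaluating at t = 2: g(2) = -29.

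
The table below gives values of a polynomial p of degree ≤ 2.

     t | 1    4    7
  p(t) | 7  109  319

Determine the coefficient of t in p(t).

4

Write p(t) = at^2 + bt + c. Substituting each data point gives a linear system:
  a + b + c = 7
  16a + 4b + c = 109
  49a + 7b + c = 319
Solving the system yields a = 6, b = 4, c = -3.
So p(t) = 6t^2 + 4t - 3.
The coefficient of t is 4.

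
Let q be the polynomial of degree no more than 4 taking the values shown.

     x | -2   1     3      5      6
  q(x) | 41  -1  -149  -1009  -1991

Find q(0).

Write q(x) = ax^4 + bx^3 + cx^2 + dx + e. Substituting each data point gives a linear system:
  16a - 8b + 4c - 2d + e = 41
  a + b + c + d + e = -1
  81a + 27b + 9c + 3d + e = -149
  625a + 125b + 25c + 5d + e = -1009
  1296a + 216b + 36c + 6d + e = -1991
Solving the system yields a = -1, b = -4, c = 5, d = -2, e = 1.
So q(x) = -x^4 - 4x^3 + 5x^2 - 2x + 1.
Then q(0) = 1.

1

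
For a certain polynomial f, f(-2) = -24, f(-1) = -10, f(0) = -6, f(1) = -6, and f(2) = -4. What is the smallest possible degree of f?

3

Forward differences of the values at t = -2, -1, 0, 1, 2:
  f  : -24  -10  -6  -6  -4
  Δ  : 14  4  0  2
  Δ^2: -10  -4  2
  Δ^3: 6  6
  Δ^4: 0
The third differences are constant (6) and nonzero, while all higher differences vanish, so the minimal degree is 3.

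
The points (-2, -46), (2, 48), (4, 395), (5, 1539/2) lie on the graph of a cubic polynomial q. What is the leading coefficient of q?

Write q(n) = an^3 + bn^2 + cn + d. Substituting each data point gives a linear system:
  -8a + 4b - 2c + d = -46
  8a + 4b + 2c + d = 48
  64a + 16b + 4c + d = 395
  125a + 25b + 5c + d = 1539/2
Solving the system yields a = 6, b = 1, c = -1/2, d = -3.
So q(n) = 6n^3 + n^2 - (1/2)n - 3.
The leading coefficient is 6.

6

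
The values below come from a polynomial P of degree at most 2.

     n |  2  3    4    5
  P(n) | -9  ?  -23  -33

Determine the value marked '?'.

-15

On equispaced nodes a degree-2 polynomial has vanishing third forward difference, so
  - P(2) + 3·P(3) - 3·P(4) + P(5) = 0.
Substituting the known values and solving for P(3):
  3·P(3) = -45
  P(3) = -15.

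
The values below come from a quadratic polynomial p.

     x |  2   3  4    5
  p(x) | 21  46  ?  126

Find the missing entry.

81

On equispaced nodes a degree-2 polynomial has vanishing third forward difference, so
  - p(2) + 3·p(3) - 3·p(4) + p(5) = 0.
Substituting the known values and solving for p(4):
  -3·p(4) = -243
  p(4) = 81.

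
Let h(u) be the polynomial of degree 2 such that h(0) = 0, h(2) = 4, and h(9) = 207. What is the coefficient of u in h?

Write h(u) = au^2 + bu + c. Substituting each data point gives a linear system:
  c = 0
  4a + 2b + c = 4
  81a + 9b + c = 207
Solving the system yields a = 3, b = -4, c = 0.
So h(u) = 3u² - 4u.
The coefficient of u is -4.

-4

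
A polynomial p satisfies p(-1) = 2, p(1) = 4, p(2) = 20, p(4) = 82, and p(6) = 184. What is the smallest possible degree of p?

2

Divided differences on the nodes -1, 1, 2, 4, 6:
  order 0: 2  4  20  82  184
  order 1: 1  16  31  51
  order 2: 5  5  5
  order 3: 0  0
  order 4: 0
The order-2 divided differences are all 5 (nonzero) and every higher order vanishes, so the data lies on a polynomial of degree exactly 2.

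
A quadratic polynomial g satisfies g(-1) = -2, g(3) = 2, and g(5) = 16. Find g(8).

Write g(s) = as^2 + bs + c. Substituting each data point gives a linear system:
  a - b + c = -2
  9a + 3b + c = 2
  25a + 5b + c = 16
Solving the system yields a = 1, b = -1, c = -4.
So g(s) = s² - s - 4.
Then g(8) = 52.

52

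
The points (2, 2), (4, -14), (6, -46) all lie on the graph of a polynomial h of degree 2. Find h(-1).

-4

Write h(s) = as^2 + bs + c. Substituting each data point gives a linear system:
  4a + 2b + c = 2
  16a + 4b + c = -14
  36a + 6b + c = -46
Solving the system yields a = -2, b = 4, c = 2.
So h(s) = -2s² + 4s + 2.
Then h(-1) = -4.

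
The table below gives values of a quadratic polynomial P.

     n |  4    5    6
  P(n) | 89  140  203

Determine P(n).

P(n) = 6n^2 - 3n + 5

Write P(n) = an^2 + bn + c. Substituting each data point gives a linear system:
  16a + 4b + c = 89
  25a + 5b + c = 140
  36a + 6b + c = 203
Solving the system yields a = 6, b = -3, c = 5.
So P(n) = 6n^2 - 3n + 5.
Check: P(4) = 89. ✓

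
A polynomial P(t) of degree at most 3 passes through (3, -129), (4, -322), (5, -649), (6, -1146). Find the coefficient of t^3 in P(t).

Write P(t) = at^3 + bt^2 + ct + d. Substituting each data point gives a linear system:
  27a + 9b + 3c + d = -129
  64a + 16b + 4c + d = -322
  125a + 25b + 5c + d = -649
  216a + 36b + 6c + d = -1146
Solving the system yields a = -6, b = 5, c = -6, d = 6.
So P(t) = -6t^3 + 5t^2 - 6t + 6.
The leading coefficient is -6.

-6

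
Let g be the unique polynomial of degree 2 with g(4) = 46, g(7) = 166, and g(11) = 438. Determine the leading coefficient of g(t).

Write g(t) = at^2 + bt + c. Substituting each data point gives a linear system:
  16a + 4b + c = 46
  49a + 7b + c = 166
  121a + 11b + c = 438
Solving the system yields a = 4, b = -4, c = -2.
So g(t) = 4t^2 - 4t - 2.
The leading coefficient is 4.

4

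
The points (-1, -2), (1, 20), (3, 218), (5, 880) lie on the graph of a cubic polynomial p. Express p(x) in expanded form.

Using the Lagrange interpolation formula with nodes -1, 1, 3, 5:
  L_0(x) = (x - 1)(x - 3)(x - 5) / -48
  L_1(x) = (x + 1)(x - 3)(x - 5) / 16
  L_2(x) = (x + 1)(x - 1)(x - 5) / -16
  L_3(x) = (x + 1)(x - 1)(x - 3) / 48
Then p(x) = -2·L_0(x) + 20·L_1(x) + 218·L_2(x) + 880·L_3(x).
Expanding and collecting terms gives p(x) = 6x^3 + 4x^2 + 5x + 5.
Check: p(3) = 218. ✓

p(x) = 6x^3 + 4x^2 + 5x + 5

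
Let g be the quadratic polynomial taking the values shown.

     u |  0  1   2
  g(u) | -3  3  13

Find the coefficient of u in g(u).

Write g(u) = au^2 + bu + c. Substituting each data point gives a linear system:
  c = -3
  a + b + c = 3
  4a + 2b + c = 13
Solving the system yields a = 2, b = 4, c = -3.
So g(u) = 2u^2 + 4u - 3.
The coefficient of u is 4.

4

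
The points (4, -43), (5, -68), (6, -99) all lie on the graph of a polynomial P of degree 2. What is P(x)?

P(x) = -3x^2 + 2x - 3

Write P(x) = ax^2 + bx + c. Substituting each data point gives a linear system:
  16a + 4b + c = -43
  25a + 5b + c = -68
  36a + 6b + c = -99
Solving the system yields a = -3, b = 2, c = -3.
So P(x) = -3x² + 2x - 3.
Check: P(4) = -43. ✓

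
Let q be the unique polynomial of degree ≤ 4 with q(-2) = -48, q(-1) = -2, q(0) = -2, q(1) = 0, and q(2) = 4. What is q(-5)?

-1662

Write q(n) = an^4 + bn^3 + cn^2 + dn + e. Substituting each data point gives a linear system:
  16a - 8b + 4c - 2d + e = -48
  a - b + c - d + e = -2
  e = -2
  a + b + c + d + e = 0
  16a + 8b + 4c + 2d + e = 4
Solving the system yields a = -2, b = 4, c = 3, d = -3, e = -2.
So q(n) = -2n^4 + 4n^3 + 3n^2 - 3n - 2.
Then q(-5) = -1662.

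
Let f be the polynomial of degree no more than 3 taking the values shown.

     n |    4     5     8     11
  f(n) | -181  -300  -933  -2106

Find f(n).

f(n) = -n^3 - 6n^2 - 4n - 5

Using the Lagrange interpolation formula with nodes 4, 5, 8, 11:
  L_0(n) = (n - 5)(n - 8)(n - 11) / -28
  L_1(n) = (n - 4)(n - 8)(n - 11) / 18
  L_2(n) = (n - 4)(n - 5)(n - 11) / -36
  L_3(n) = (n - 4)(n - 5)(n - 8) / 126
Then f(n) = -181·L_0(n) - 300·L_1(n) - 933·L_2(n) - 2106·L_3(n).
Expanding and collecting terms gives f(n) = -n^3 - 6n^2 - 4n - 5.
Check: f(5) = -300. ✓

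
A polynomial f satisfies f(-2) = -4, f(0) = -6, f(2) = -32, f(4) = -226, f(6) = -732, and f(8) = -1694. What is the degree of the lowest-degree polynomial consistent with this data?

3

Forward differences of the values at x = -2, 0, 2, 4, 6, 8:
  f  : -4  -6  -32  -226  -732  -1694
  Δ  : -2  -26  -194  -506  -962
  Δ^2: -24  -168  -312  -456
  Δ^3: -144  -144  -144
  Δ^4: 0  0
  Δ^5: 0
The third differences are constant (-144) and nonzero, while all higher differences vanish, so the minimal degree is 3.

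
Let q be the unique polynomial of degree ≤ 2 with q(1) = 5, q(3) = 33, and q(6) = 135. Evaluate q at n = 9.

309

Write q(n) = an^2 + bn + c. Substituting each data point gives a linear system:
  a + b + c = 5
  9a + 3b + c = 33
  36a + 6b + c = 135
Solving the system yields a = 4, b = -2, c = 3.
So q(n) = 4n² - 2n + 3.
Then q(9) = 309.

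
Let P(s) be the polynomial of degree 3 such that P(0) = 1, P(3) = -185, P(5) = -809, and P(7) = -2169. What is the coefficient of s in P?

Write P(s) = as^3 + bs^2 + cs + d. Substituting each data point gives a linear system:
  d = 1
  27a + 9b + 3c + d = -185
  125a + 25b + 5c + d = -809
  343a + 49b + 7c + d = -2169
Solving the system yields a = -6, b = -2, c = -2, d = 1.
So P(s) = -6s^3 - 2s^2 - 2s + 1.
The coefficient of s is -2.

-2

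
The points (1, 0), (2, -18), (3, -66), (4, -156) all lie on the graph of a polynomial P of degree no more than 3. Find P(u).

P(u) = -2u^3 - 3u^2 + 5u

Using the Lagrange interpolation formula with nodes 1, 2, 3, 4:
  L_0(u) = (u - 2)(u - 3)(u - 4) / -6
  L_1(u) = (u - 1)(u - 3)(u - 4) / 2
  L_2(u) = (u - 1)(u - 2)(u - 4) / -2
  L_3(u) = (u - 1)(u - 2)(u - 3) / 6
Then P(u) = 0·L_0(u) - 18·L_1(u) - 66·L_2(u) - 156·L_3(u).
Expanding and collecting terms gives P(u) = -2u^3 - 3u^2 + 5u.
Check: P(2) = -18. ✓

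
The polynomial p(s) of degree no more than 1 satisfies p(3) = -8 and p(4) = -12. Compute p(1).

0

Write p(s) = as + b. Substituting each data point gives a linear system:
  3a + b = -8
  4a + b = -12
Solving the system yields a = -4, b = 4.
So p(s) = -4s + 4.
Then p(1) = 0.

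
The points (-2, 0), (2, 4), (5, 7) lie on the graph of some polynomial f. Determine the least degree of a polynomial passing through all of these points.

1

Divided differences on the nodes -2, 2, 5:
  order 0: 0  4  7
  order 1: 1  1
  order 2: 0
The order-1 divided differences are all 1 (nonzero) and every higher order vanishes, so the data lies on a polynomial of degree exactly 1.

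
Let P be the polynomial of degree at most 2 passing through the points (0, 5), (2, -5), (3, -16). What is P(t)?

Using the Lagrange interpolation formula with nodes 0, 2, 3:
  L_0(t) = (t - 2)(t - 3) / 6
  L_1(t) = t(t - 3) / -2
  L_2(t) = t(t - 2) / 3
Then P(t) = 5·L_0(t) - 5·L_1(t) - 16·L_2(t).
Expanding and collecting terms gives P(t) = -2t^2 - t + 5.
Check: P(2) = -5. ✓

P(t) = -2t^2 - t + 5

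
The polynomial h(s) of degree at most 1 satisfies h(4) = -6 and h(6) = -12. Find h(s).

h(s) = -3s + 6

Write h(s) = as + b. Substituting each data point gives a linear system:
  4a + b = -6
  6a + b = -12
Solving the system yields a = -3, b = 6.
So h(s) = -3s + 6.
Check: h(6) = -12. ✓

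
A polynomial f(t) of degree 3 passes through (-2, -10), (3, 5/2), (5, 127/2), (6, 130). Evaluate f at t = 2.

Using the Lagrange interpolation formula with nodes -2, 3, 5, 6:
  L_0(t) = (t - 3)(t - 5)(t - 6) / -280
  L_1(t) = (t + 2)(t - 5)(t - 6) / 30
  L_2(t) = (t + 2)(t - 3)(t - 6) / -14
  L_3(t) = (t + 2)(t - 3)(t - 5) / 24
Then f(t) = -10·L_0(t) + 5/2·L_1(t) + 127/2·L_2(t) + 130·L_3(t).
Expanding and collecting terms gives f(t) = t³ - 2t² - (5/2)t + 1.
Evaluating at t = 2: f(2) = -4.

-4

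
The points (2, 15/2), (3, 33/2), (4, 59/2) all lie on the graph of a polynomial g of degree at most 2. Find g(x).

Write g(x) = ax^2 + bx + c. Substituting each data point gives a linear system:
  4a + 2b + c = 15/2
  9a + 3b + c = 33/2
  16a + 4b + c = 59/2
Solving the system yields a = 2, b = -1, c = 3/2.
So g(x) = 2x² - x + 3/2.
Check: g(2) = 15/2. ✓

g(x) = 2x^2 - x + 3/2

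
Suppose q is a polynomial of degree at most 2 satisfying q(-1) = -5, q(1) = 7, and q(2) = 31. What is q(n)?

q(n) = 6n^2 + 6n - 5

Write q(n) = an^2 + bn + c. Substituting each data point gives a linear system:
  a - b + c = -5
  a + b + c = 7
  4a + 2b + c = 31
Solving the system yields a = 6, b = 6, c = -5.
So q(n) = 6n^2 + 6n - 5.
Check: q(-1) = -5. ✓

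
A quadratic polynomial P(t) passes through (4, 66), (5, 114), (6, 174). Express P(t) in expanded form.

Using the Lagrange interpolation formula with nodes 4, 5, 6:
  L_0(t) = (t - 5)(t - 6) / 2
  L_1(t) = (t - 4)(t - 6) / -1
  L_2(t) = (t - 4)(t - 5) / 2
Then P(t) = 66·L_0(t) + 114·L_1(t) + 174·L_2(t).
Expanding and collecting terms gives P(t) = 6t^2 - 6t - 6.
Check: P(4) = 66. ✓

P(t) = 6t^2 - 6t - 6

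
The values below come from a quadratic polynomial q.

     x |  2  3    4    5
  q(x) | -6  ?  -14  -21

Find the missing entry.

On equispaced nodes a degree-2 polynomial has vanishing third forward difference, so
  - q(2) + 3·q(3) - 3·q(4) + q(5) = 0.
Substituting the known values and solving for q(3):
  3·q(3) = -27
  q(3) = -9.

-9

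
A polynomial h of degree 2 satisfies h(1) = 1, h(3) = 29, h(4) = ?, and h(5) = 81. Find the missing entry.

52

The 3 known points determine the degree-2 polynomial uniquely.
Write h(u) = au^2 + bu + c. Substituting each data point gives a linear system:
  a + b + c = 1
  9a + 3b + c = 29
  25a + 5b + c = 81
Solving the system yields a = 3, b = 2, c = -4.
So h(u) = 3u^2 + 2u - 4.
Then h(4) = 52.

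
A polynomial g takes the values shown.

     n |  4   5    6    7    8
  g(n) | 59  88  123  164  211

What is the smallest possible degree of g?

2

Forward differences of the values at n = 4, 5, 6, 7, 8:
  g  : 59  88  123  164  211
  Δ  : 29  35  41  47
  Δ^2: 6  6  6
  Δ^3: 0  0
  Δ^4: 0
The second differences are constant (6) and nonzero, while all higher differences vanish, so the minimal degree is 2.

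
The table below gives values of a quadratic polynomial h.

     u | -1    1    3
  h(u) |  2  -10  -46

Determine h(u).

Write h(u) = au^2 + bu + c. Substituting each data point gives a linear system:
  a - b + c = 2
  a + b + c = -10
  9a + 3b + c = -46
Solving the system yields a = -3, b = -6, c = -1.
So h(u) = -3u^2 - 6u - 1.
Check: h(-1) = 2. ✓

h(u) = -3u^2 - 6u - 1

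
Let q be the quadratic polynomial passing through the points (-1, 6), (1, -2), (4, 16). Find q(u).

q(u) = 2u^2 - 4u

Using the Lagrange interpolation formula with nodes -1, 1, 4:
  L_0(u) = (u - 1)(u - 4) / 10
  L_1(u) = (u + 1)(u - 4) / -6
  L_2(u) = (u + 1)(u - 1) / 15
Then q(u) = 6·L_0(u) - 2·L_1(u) + 16·L_2(u).
Expanding and collecting terms gives q(u) = 2u^2 - 4u.
Check: q(-1) = 6. ✓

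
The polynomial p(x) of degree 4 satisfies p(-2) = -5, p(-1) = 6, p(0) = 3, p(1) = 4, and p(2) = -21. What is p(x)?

p(x) = -2x^4 - x^3 + 4x^2 + 3

Write p(x) = ax^4 + bx^3 + cx^2 + dx + e. Substituting each data point gives a linear system:
  16a - 8b + 4c - 2d + e = -5
  a - b + c - d + e = 6
  e = 3
  a + b + c + d + e = 4
  16a + 8b + 4c + 2d + e = -21
Solving the system yields a = -2, b = -1, c = 4, d = 0, e = 3.
So p(x) = -2x^4 - x^3 + 4x^2 + 3.
Check: p(-2) = -5. ✓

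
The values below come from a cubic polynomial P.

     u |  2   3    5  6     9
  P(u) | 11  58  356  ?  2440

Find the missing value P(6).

The 4 known points determine the degree-3 polynomial uniquely.
Write P(u) = au^3 + bu^2 + cu + d. Substituting each data point gives a linear system:
  8a + 4b + 2c + d = 11
  27a + 9b + 3c + d = 58
  125a + 25b + 5c + d = 356
  729a + 81b + 9c + d = 2440
Solving the system yields a = 4, b = -6, c = 1, d = 1.
So P(u) = 4u^3 - 6u^2 + u + 1.
Then P(6) = 655.

655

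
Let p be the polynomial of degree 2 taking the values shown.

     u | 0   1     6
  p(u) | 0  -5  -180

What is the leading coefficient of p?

-5

Write p(u) = au^2 + bu + c. Substituting each data point gives a linear system:
  c = 0
  a + b + c = -5
  36a + 6b + c = -180
Solving the system yields a = -5, b = 0, c = 0.
So p(u) = -5u².
The leading coefficient is -5.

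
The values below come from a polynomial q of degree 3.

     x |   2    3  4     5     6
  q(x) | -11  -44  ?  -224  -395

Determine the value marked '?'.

The 4 known points determine the degree-3 polynomial uniquely.
Write q(x) = ax^3 + bx^2 + cx + d. Substituting each data point gives a linear system:
  8a + 4b + 2c + d = -11
  27a + 9b + 3c + d = -44
  125a + 25b + 5c + d = -224
  216a + 36b + 6c + d = -395
Solving the system yields a = -2, b = 1, c = 0, d = 1.
So q(x) = -2x^3 + x^2 + 1.
Then q(4) = -111.

-111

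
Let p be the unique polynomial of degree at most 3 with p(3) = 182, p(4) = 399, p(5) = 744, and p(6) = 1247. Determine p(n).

Write p(n) = an^3 + bn^2 + cn + d. Substituting each data point gives a linear system:
  27a + 9b + 3c + d = 182
  64a + 16b + 4c + d = 399
  125a + 25b + 5c + d = 744
  216a + 36b + 6c + d = 1247
Solving the system yields a = 5, b = 4, c = 4, d = -1.
So p(n) = 5n³ + 4n² + 4n - 1.
Check: p(5) = 744. ✓

p(n) = 5n^3 + 4n^2 + 4n - 1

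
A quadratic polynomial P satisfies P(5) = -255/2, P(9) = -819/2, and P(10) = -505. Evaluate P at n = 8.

-324

Using the Lagrange interpolation formula with nodes 5, 9, 10:
  L_0(n) = (n - 9)(n - 10) / 20
  L_1(n) = (n - 5)(n - 10) / -4
  L_2(n) = (n - 5)(n - 9) / 5
Then P(n) = -255/2·L_0(n) - 819/2·L_1(n) - 505·L_2(n).
Expanding and collecting terms gives P(n) = -5n^2 - (1/2)n.
Evaluating at n = 8: P(8) = -324.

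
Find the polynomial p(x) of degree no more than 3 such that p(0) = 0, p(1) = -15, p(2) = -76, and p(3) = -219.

Using the Lagrange interpolation formula with nodes 0, 1, 2, 3:
  L_0(x) = (x - 1)(x - 2)(x - 3) / -6
  L_1(x) = x(x - 2)(x - 3) / 2
  L_2(x) = x(x - 1)(x - 3) / -2
  L_3(x) = x(x - 1)(x - 2) / 6
Then p(x) = 0·L_0(x) - 15·L_1(x) - 76·L_2(x) - 219·L_3(x).
Expanding and collecting terms gives p(x) = -6x³ - 5x² - 4x.
Check: p(0) = 0. ✓

p(x) = -6x^3 - 5x^2 - 4x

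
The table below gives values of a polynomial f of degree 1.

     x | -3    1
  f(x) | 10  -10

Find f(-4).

Using the Lagrange interpolation formula with nodes -3, 1:
  L_0(x) = (x - 1) / -4
  L_1(x) = (x + 3) / 4
Then f(x) = 10·L_0(x) - 10·L_1(x).
Expanding and collecting terms gives f(x) = -5x - 5.
Evaluating at x = -4: f(-4) = 15.

15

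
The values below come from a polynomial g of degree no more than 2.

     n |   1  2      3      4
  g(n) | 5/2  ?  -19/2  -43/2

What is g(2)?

-3/2

On equispaced nodes a degree-2 polynomial has vanishing third forward difference, so
  - g(1) + 3·g(2) - 3·g(3) + g(4) = 0.
Substituting the known values and solving for g(2):
  3·g(2) = -9/2
  g(2) = -3/2.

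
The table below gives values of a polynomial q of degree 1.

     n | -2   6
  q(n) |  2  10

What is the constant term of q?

4

Write q(n) = an + b. Substituting each data point gives a linear system:
  -2a + b = 2
  6a + b = 10
Solving the system yields a = 1, b = 4.
So q(n) = n + 4.
The constant term is 4.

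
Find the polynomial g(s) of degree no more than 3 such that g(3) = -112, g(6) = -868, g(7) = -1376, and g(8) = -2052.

Using the Lagrange interpolation formula with nodes 3, 6, 7, 8:
  L_0(s) = (s - 6)(s - 7)(s - 8) / -60
  L_1(s) = (s - 3)(s - 7)(s - 8) / 6
  L_2(s) = (s - 3)(s - 6)(s - 8) / -4
  L_3(s) = (s - 3)(s - 6)(s - 7) / 10
Then g(s) = -112·L_0(s) - 868·L_1(s) - 1376·L_2(s) - 2052·L_3(s).
Expanding and collecting terms gives g(s) = -4s^3 - 4.
Check: g(8) = -2052. ✓

g(s) = -4s^3 - 4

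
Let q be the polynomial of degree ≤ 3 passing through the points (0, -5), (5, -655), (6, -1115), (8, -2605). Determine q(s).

Using the Lagrange interpolation formula with nodes 0, 5, 6, 8:
  L_0(s) = (s - 5)(s - 6)(s - 8) / -240
  L_1(s) = s(s - 6)(s - 8) / 15
  L_2(s) = s(s - 5)(s - 8) / -12
  L_3(s) = s(s - 5)(s - 6) / 48
Then q(s) = -5·L_0(s) - 655·L_1(s) - 1115·L_2(s) - 2605·L_3(s).
Expanding and collecting terms gives q(s) = -5s³ - 5s - 5.
Check: q(0) = -5. ✓

q(s) = -5s^3 - 5s - 5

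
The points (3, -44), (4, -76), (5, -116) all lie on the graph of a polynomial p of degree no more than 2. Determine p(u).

Write p(u) = au^2 + bu + c. Substituting each data point gives a linear system:
  9a + 3b + c = -44
  16a + 4b + c = -76
  25a + 5b + c = -116
Solving the system yields a = -4, b = -4, c = 4.
So p(u) = -4u^2 - 4u + 4.
Check: p(5) = -116. ✓

p(u) = -4u^2 - 4u + 4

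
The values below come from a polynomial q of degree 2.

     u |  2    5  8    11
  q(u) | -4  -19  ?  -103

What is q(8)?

-52

On equispaced nodes a degree-2 polynomial has vanishing third forward difference, so
  - q(2) + 3·q(5) - 3·q(8) + q(11) = 0.
Substituting the known values and solving for q(8):
  -3·q(8) = 156
  q(8) = -52.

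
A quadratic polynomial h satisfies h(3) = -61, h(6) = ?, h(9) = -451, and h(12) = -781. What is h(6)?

The 3 known points determine the degree-2 polynomial uniquely.
Write h(s) = as^2 + bs + c. Substituting each data point gives a linear system:
  9a + 3b + c = -61
  81a + 9b + c = -451
  144a + 12b + c = -781
Solving the system yields a = -5, b = -5, c = -1.
So h(s) = -5s^2 - 5s - 1.
Then h(6) = -211.

-211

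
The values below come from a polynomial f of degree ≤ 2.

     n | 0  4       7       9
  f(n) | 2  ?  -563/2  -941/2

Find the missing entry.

-88

The 3 known points determine the degree-2 polynomial uniquely.
Write f(n) = an^2 + bn + c. Substituting each data point gives a linear system:
  c = 2
  49a + 7b + c = -563/2
  81a + 9b + c = -941/2
Solving the system yields a = -6, b = 3/2, c = 2.
So f(n) = -6n^2 + (3/2)n + 2.
Then f(4) = -88.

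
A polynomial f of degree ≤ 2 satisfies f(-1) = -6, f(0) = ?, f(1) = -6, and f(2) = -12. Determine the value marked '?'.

On equispaced nodes a degree-2 polynomial has vanishing third forward difference, so
  - f(-1) + 3·f(0) - 3·f(1) + f(2) = 0.
Substituting the known values and solving for f(0):
  3·f(0) = -12
  f(0) = -4.

-4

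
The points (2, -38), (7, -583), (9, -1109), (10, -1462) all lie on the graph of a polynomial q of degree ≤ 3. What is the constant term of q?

Write q(x) = ax^3 + bx^2 + cx + d. Substituting each data point gives a linear system:
  8a + 4b + 2c + d = -38
  343a + 49b + 7c + d = -583
  729a + 81b + 9c + d = -1109
  1000a + 100b + 10c + d = -1462
Solving the system yields a = -1, b = -4, c = -6, d = -2.
So q(x) = -x^3 - 4x^2 - 6x - 2.
The constant term is -2.

-2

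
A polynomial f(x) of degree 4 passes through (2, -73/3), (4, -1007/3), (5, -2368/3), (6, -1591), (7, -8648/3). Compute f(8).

Using the Lagrange interpolation formula with nodes 2, 4, 5, 6, 7:
  L_0(x) = (x - 4)(x - 5)(x - 6)(x - 7) / 120
  L_1(x) = (x - 2)(x - 5)(x - 6)(x - 7) / -12
  L_2(x) = (x - 2)(x - 4)(x - 6)(x - 7) / 6
  L_3(x) = (x - 2)(x - 4)(x - 5)(x - 7) / -8
  L_4(x) = (x - 2)(x - 4)(x - 5)(x - 6) / 30
Then f(x) = -73/3·L_0(x) - 1007/3·L_1(x) - 2368/3·L_2(x) - 1591·L_3(x) - 8648/3·L_4(x).
Expanding and collecting terms gives f(x) = -x^4 - (5/3)x^3 + 2x^2 - x - 1.
Evaluating at x = 8: f(8) = -14491/3.

-14491/3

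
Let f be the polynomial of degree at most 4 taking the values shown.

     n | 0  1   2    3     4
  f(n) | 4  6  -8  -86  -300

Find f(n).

f(n) = -n^4 - 2n^3 + 5n^2 + 4

Write f(n) = an^4 + bn^3 + cn^2 + dn + e. Substituting each data point gives a linear system:
  e = 4
  a + b + c + d + e = 6
  16a + 8b + 4c + 2d + e = -8
  81a + 27b + 9c + 3d + e = -86
  256a + 64b + 16c + 4d + e = -300
Solving the system yields a = -1, b = -2, c = 5, d = 0, e = 4.
So f(n) = -n⁴ - 2n³ + 5n² + 4.
Check: f(3) = -86. ✓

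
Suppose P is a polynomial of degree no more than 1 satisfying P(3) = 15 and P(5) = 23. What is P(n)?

Write P(n) = an + b. Substituting each data point gives a linear system:
  3a + b = 15
  5a + b = 23
Solving the system yields a = 4, b = 3.
So P(n) = 4n + 3.
Check: P(5) = 23. ✓

P(n) = 4n + 3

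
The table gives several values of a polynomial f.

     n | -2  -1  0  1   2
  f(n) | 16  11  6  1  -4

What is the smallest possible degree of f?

Forward differences of the values at n = -2, -1, 0, 1, 2:
  f  : 16  11  6  1  -4
  Δ  : -5  -5  -5  -5
  Δ^2: 0  0  0
  Δ^3: 0  0
  Δ^4: 0
The first differences are constant (-5) and nonzero, while all higher differences vanish, so the minimal degree is 1.

1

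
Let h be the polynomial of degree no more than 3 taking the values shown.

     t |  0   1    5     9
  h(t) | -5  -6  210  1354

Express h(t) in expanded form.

Write h(t) = at^3 + bt^2 + ct + d. Substituting each data point gives a linear system:
  d = -5
  a + b + c + d = -6
  125a + 25b + 5c + d = 210
  729a + 81b + 9c + d = 1354
Solving the system yields a = 2, b = -1, c = -2, d = -5.
So h(t) = 2t³ - t² - 2t - 5.
Check: h(5) = 210. ✓

h(t) = 2t^3 - t^2 - 2t - 5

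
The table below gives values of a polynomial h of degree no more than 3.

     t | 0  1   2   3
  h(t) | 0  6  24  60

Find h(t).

h(t) = t^3 + 3t^2 + 2t

Write h(t) = at^3 + bt^2 + ct + d. Substituting each data point gives a linear system:
  d = 0
  a + b + c + d = 6
  8a + 4b + 2c + d = 24
  27a + 9b + 3c + d = 60
Solving the system yields a = 1, b = 3, c = 2, d = 0.
So h(t) = t³ + 3t² + 2t.
Check: h(0) = 0. ✓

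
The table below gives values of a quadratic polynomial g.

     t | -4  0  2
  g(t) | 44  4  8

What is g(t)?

g(t) = 2t^2 - 2t + 4

Write g(t) = at^2 + bt + c. Substituting each data point gives a linear system:
  16a - 4b + c = 44
  c = 4
  4a + 2b + c = 8
Solving the system yields a = 2, b = -2, c = 4.
So g(t) = 2t^2 - 2t + 4.
Check: g(2) = 8. ✓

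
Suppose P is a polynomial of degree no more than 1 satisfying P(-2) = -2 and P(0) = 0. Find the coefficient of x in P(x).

Write P(x) = ax + b. Substituting each data point gives a linear system:
  -2a + b = -2
  b = 0
Solving the system yields a = 1, b = 0.
So P(x) = x.
The leading coefficient is 1.

1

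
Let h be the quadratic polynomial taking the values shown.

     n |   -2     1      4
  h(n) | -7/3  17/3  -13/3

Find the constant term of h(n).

5

Write h(n) = an^2 + bn + c. Substituting each data point gives a linear system:
  4a - 2b + c = -7/3
  a + b + c = 17/3
  16a + 4b + c = -13/3
Solving the system yields a = -1, b = 5/3, c = 5.
So h(n) = -n^2 + (5/3)n + 5.
The constant term is 5.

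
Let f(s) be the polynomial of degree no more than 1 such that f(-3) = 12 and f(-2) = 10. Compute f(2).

Using the Lagrange interpolation formula with nodes -3, -2:
  L_0(s) = (s + 2) / -1
  L_1(s) = (s + 3) / 1
Then f(s) = 12·L_0(s) + 10·L_1(s).
Expanding and collecting terms gives f(s) = -2s + 6.
Evaluating at s = 2: f(2) = 2.

2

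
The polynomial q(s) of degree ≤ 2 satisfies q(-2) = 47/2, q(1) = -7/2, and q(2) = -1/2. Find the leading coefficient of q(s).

Write q(s) = as^2 + bs + c. Substituting each data point gives a linear system:
  4a - 2b + c = 47/2
  a + b + c = -7/2
  4a + 2b + c = -1/2
Solving the system yields a = 3, b = -6, c = -1/2.
So q(s) = 3s^2 - 6s - 1/2.
The leading coefficient is 3.

3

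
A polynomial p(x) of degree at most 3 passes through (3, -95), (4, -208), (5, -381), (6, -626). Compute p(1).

-1

Forward differences of the values at x = 3, 4, 5, 6:
  p  : -95  -208  -381  -626
  Δ  : -113  -173  -245
  Δ^2: -60  -72
  Δ^3: -12
The third differences are constant, confirming degree 3.
Interpolating (Newton forward form) and evaluating at x = 1 gives p(1) = -1.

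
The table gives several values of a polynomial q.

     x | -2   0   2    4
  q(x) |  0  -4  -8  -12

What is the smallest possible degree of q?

1

Forward differences of the values at x = -2, 0, 2, 4:
  q  : 0  -4  -8  -12
  Δ  : -4  -4  -4
  Δ^2: 0  0
  Δ^3: 0
The first differences are constant (-4) and nonzero, while all higher differences vanish, so the minimal degree is 1.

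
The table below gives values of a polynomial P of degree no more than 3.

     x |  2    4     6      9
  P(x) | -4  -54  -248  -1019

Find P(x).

P(x) = -2x^3 + 6x^2 - 5x - 2

Write P(x) = ax^3 + bx^2 + cx + d. Substituting each data point gives a linear system:
  8a + 4b + 2c + d = -4
  64a + 16b + 4c + d = -54
  216a + 36b + 6c + d = -248
  729a + 81b + 9c + d = -1019
Solving the system yields a = -2, b = 6, c = -5, d = -2.
So P(x) = -2x^3 + 6x^2 - 5x - 2.
Check: P(9) = -1019. ✓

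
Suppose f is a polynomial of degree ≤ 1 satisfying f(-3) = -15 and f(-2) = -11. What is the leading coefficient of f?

4

Write f(x) = ax + b. Substituting each data point gives a linear system:
  -3a + b = -15
  -2a + b = -11
Solving the system yields a = 4, b = -3.
So f(x) = 4x - 3.
The leading coefficient is 4.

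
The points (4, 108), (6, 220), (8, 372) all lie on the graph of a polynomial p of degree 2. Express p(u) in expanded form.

p(u) = 5u^2 + 6u + 4

Write p(u) = au^2 + bu + c. Substituting each data point gives a linear system:
  16a + 4b + c = 108
  36a + 6b + c = 220
  64a + 8b + c = 372
Solving the system yields a = 5, b = 6, c = 4.
So p(u) = 5u^2 + 6u + 4.
Check: p(6) = 220. ✓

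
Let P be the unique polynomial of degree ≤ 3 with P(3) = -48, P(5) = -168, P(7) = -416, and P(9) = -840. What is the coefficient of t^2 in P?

Write P(t) = at^3 + bt^2 + ct + d. Substituting each data point gives a linear system:
  27a + 9b + 3c + d = -48
  125a + 25b + 5c + d = -168
  343a + 49b + 7c + d = -416
  729a + 81b + 9c + d = -840
Solving the system yields a = -1, b = -1, c = -3, d = -3.
So P(t) = -t^3 - t^2 - 3t - 3.
The coefficient of t^2 is -1.

-1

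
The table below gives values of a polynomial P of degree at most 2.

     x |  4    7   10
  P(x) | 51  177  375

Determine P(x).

P(x) = 4x^2 - 2x - 5

Write P(x) = ax^2 + bx + c. Substituting each data point gives a linear system:
  16a + 4b + c = 51
  49a + 7b + c = 177
  100a + 10b + c = 375
Solving the system yields a = 4, b = -2, c = -5.
So P(x) = 4x² - 2x - 5.
Check: P(10) = 375. ✓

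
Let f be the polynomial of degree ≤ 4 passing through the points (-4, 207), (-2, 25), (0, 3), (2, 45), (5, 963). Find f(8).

5355

Write f(u) = au^4 + bu^3 + cu^2 + du + e. Substituting each data point gives a linear system:
  256a - 64b + 16c - 4d + e = 207
  16a - 8b + 4c - 2d + e = 25
  e = 3
  16a + 8b + 4c + 2d + e = 45
  625a + 125b + 25c + 5d + e = 963
Solving the system yields a = 1, b = 2, c = 4, d = -3, e = 3.
So f(u) = u^4 + 2u^3 + 4u^2 - 3u + 3.
Then f(8) = 5355.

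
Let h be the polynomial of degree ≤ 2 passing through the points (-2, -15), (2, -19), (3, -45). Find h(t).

h(t) = -5t^2 - t + 3

Using the Lagrange interpolation formula with nodes -2, 2, 3:
  L_0(t) = (t - 2)(t - 3) / 20
  L_1(t) = (t + 2)(t - 3) / -4
  L_2(t) = (t + 2)(t - 2) / 5
Then h(t) = -15·L_0(t) - 19·L_1(t) - 45·L_2(t).
Expanding and collecting terms gives h(t) = -5t^2 - t + 3.
Check: h(-2) = -15. ✓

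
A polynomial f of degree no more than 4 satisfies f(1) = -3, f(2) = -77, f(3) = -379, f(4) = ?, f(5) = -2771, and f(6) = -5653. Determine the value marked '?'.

-1161

The 5 known points determine the degree-4 polynomial uniquely.
Write f(u) = au^4 + bu^3 + cu^2 + du + e. Substituting each data point gives a linear system:
  a + b + c + d + e = -3
  16a + 8b + 4c + 2d + e = -77
  81a + 27b + 9c + 3d + e = -379
  625a + 125b + 25c + 5d + e = -2771
  1296a + 216b + 36c + 6d + e = -5653
Solving the system yields a = -4, b = -2, c = -2, d = 6, e = -1.
So f(u) = -4u⁴ - 2u³ - 2u² + 6u - 1.
Then f(4) = -1161.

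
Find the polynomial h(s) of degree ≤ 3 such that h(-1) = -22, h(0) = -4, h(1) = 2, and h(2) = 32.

Write h(s) = as^3 + bs^2 + cs + d. Substituting each data point gives a linear system:
  -a + b - c + d = -22
  d = -4
  a + b + c + d = 2
  8a + 4b + 2c + d = 32
Solving the system yields a = 6, b = -6, c = 6, d = -4.
So h(s) = 6s^3 - 6s^2 + 6s - 4.
Check: h(2) = 32. ✓

h(s) = 6s^3 - 6s^2 + 6s - 4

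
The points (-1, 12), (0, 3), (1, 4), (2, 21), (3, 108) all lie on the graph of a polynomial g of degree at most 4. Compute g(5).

Write g(t) = at^4 + bt^3 + ct^2 + dt + e. Substituting each data point gives a linear system:
  a - b + c - d + e = 12
  e = 3
  a + b + c + d + e = 4
  16a + 8b + 4c + 2d + e = 21
  81a + 27b + 9c + 3d + e = 108
Solving the system yields a = 2, b = -3, c = 3, d = -1, e = 3.
So g(t) = 2t^4 - 3t^3 + 3t^2 - t + 3.
Then g(5) = 948.

948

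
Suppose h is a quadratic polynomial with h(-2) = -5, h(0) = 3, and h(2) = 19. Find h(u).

Using the Lagrange interpolation formula with nodes -2, 0, 2:
  L_0(u) = u(u - 2) / 8
  L_1(u) = (u + 2)(u - 2) / -4
  L_2(u) = (u + 2)u / 8
Then h(u) = -5·L_0(u) + 3·L_1(u) + 19·L_2(u).
Expanding and collecting terms gives h(u) = u^2 + 6u + 3.
Check: h(-2) = -5. ✓

h(u) = u^2 + 6u + 3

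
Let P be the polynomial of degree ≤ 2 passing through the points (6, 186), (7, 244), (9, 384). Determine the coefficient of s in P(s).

6

Write P(s) = as^2 + bs + c. Substituting each data point gives a linear system:
  36a + 6b + c = 186
  49a + 7b + c = 244
  81a + 9b + c = 384
Solving the system yields a = 4, b = 6, c = 6.
So P(s) = 4s^2 + 6s + 6.
The coefficient of s is 6.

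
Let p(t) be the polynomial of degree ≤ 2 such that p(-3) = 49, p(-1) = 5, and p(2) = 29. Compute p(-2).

Using the Lagrange interpolation formula with nodes -3, -1, 2:
  L_0(t) = (t + 1)(t - 2) / 10
  L_1(t) = (t + 3)(t - 2) / -6
  L_2(t) = (t + 3)(t + 1) / 15
Then p(t) = 49·L_0(t) + 5·L_1(t) + 29·L_2(t).
Expanding and collecting terms gives p(t) = 6t² + 2t + 1.
Evaluating at t = -2: p(-2) = 21.

21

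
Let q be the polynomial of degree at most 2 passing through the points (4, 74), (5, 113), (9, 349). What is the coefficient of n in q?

3

Write q(n) = an^2 + bn + c. Substituting each data point gives a linear system:
  16a + 4b + c = 74
  25a + 5b + c = 113
  81a + 9b + c = 349
Solving the system yields a = 4, b = 3, c = -2.
So q(n) = 4n² + 3n - 2.
The coefficient of n is 3.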